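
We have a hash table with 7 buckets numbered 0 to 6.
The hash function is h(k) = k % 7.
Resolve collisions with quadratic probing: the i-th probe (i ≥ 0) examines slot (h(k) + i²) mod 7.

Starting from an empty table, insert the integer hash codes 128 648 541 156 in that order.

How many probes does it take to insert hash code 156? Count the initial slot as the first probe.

128 hashes to 2; slot 2 is free => place at 2.
648 hashes to 4; slot 4 is free => place at 4.
541 hashes to 2; 2 taken => place at 3.
156 hashes to 2; 2,3 taken => place at 6.
Table: [-, -, 128, 541, 648, -, 156]

3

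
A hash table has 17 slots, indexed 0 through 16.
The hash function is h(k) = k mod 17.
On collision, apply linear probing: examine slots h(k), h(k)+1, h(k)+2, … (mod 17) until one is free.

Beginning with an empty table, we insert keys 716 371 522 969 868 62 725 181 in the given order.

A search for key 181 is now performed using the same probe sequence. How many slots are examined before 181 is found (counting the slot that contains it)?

5

716 hashes to 2; slot 2 is free => place at 2.
371 hashes to 14; slot 14 is free => place at 14.
522 hashes to 12; slot 12 is free => place at 12.
969 hashes to 0; slot 0 is free => place at 0.
868 hashes to 1; slot 1 is free => place at 1.
62 hashes to 11; slot 11 is free => place at 11.
725 hashes to 11; 11,12 taken => place at 13.
181 hashes to 11; 11,12,13,14 taken => place at 15.
Table: [969, 868, 716, _, _, _, _, _, _, _, _, 62, 522, 725, 371, 181, _]
Lookup 181: h=11, probe 11,12,13,14,15 → found at 15.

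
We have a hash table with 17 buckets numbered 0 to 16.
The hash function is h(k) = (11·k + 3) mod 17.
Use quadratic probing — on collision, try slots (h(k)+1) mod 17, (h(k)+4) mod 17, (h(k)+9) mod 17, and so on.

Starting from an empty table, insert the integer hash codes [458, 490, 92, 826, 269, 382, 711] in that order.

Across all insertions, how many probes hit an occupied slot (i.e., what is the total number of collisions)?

3

458 hashes to 9; slot 9 is free → place at 9.
490 hashes to 4; slot 4 is free → place at 4.
92 hashes to 12; slot 12 is free → place at 12.
826 hashes to 11; slot 11 is free → place at 11.
269 hashes to 4; 4 taken → place at 5.
382 hashes to 6; slot 6 is free → place at 6.
711 hashes to 4; 4,5 taken → place at 8.
Table: [-, -, -, -, 490, 269, 382, -, 711, 458, -, 826, 92, -, -, -, -]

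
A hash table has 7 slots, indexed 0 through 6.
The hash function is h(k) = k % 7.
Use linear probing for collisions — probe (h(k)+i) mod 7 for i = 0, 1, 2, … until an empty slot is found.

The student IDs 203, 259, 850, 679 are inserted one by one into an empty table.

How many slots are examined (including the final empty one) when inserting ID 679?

Insert 203: h=0, slot 0 empty → index 0.
Insert 259: h=0, slot 0 occupied → index 1.
Insert 850: h=3, slot 3 empty → index 3.
Insert 679: h=0, slots 0,1 occupied → index 2.
Table: [203, 259, 679, 850, -, -, -]

3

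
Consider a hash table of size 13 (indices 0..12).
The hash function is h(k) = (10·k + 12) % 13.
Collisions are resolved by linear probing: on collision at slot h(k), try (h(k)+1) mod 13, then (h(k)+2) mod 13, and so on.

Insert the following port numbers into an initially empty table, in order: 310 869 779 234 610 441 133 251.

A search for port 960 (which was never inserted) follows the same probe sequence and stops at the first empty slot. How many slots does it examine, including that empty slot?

4

310: h=5 => slot 5
869: h=5, probe 5,6 => slot 6
779: h=2 => slot 2
234: h=12 => slot 12
610: h=2, probe 2,3 => slot 3
441: h=2, probe 2,3,4 => slot 4
133: h=3, probe 3,4,5,6,7 => slot 7
251: h=0 => slot 0
Table: [251, ., 779, 610, 441, 310, 869, 133, ., ., ., ., 234]
Lookup 960: h=5, probe 5,6,7,8 → slot 8 empty, not found.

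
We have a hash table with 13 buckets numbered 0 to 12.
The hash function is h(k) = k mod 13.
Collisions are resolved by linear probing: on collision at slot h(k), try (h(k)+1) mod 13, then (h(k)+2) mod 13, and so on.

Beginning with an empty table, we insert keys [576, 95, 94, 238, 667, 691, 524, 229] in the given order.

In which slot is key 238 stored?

6

576: h=4 => slot 4
95: h=4, probe 4,5 => slot 5
94: h=3 => slot 3
238: h=4, probe 4,5,6 => slot 6
667: h=4, probe 4,5,6,7 => slot 7
691: h=2 => slot 2
524: h=4, probe 4,5,6,7,8 => slot 8
229: h=8, probe 8,9 => slot 9
Table: [—, —, 691, 94, 576, 95, 238, 667, 524, 229, —, —, —]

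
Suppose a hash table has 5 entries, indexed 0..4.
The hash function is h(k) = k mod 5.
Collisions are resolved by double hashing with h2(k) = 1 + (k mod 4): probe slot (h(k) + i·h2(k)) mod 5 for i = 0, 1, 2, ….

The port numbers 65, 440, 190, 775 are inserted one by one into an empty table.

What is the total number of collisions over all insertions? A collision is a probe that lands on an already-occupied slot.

3

65: h=0 → slot 0
440: h=0, h2=1, probe 0,1 → slot 1
190: h=0, h2=3, probe 0,3 → slot 3
775: h=0, h2=4, probe 0,4 → slot 4
Table: [65, 440, —, 190, 775]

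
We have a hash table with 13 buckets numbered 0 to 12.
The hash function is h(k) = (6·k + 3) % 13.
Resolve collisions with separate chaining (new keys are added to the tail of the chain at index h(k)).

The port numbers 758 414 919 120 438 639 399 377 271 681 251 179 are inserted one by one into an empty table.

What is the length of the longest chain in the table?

3

Insert 758: h=1, bucket 1 empty -> new chain.
Insert 414: h=4, bucket 4 empty -> new chain.
Insert 919: h=5, bucket 5 empty -> new chain.
Insert 120: h=8, bucket 8 empty -> new chain.
Insert 438: h=5, bucket 5 nonempty -> append to chain.
Insert 639: h=2, bucket 2 empty -> new chain.
Insert 399: h=5, bucket 5 nonempty -> append to chain.
Insert 377: h=3, bucket 3 empty -> new chain.
Insert 271: h=4, bucket 4 nonempty -> append to chain.
Insert 681: h=7, bucket 7 empty -> new chain.
Insert 251: h=1, bucket 1 nonempty -> append to chain.
Insert 179: h=11, bucket 11 empty -> new chain.
Final buckets:
0: ∅
1: 758 -> 251
2: 639
3: 377
4: 414 -> 271
5: 919 -> 438 -> 399
6: ∅
7: 681
8: 120
9: ∅
10: ∅
11: 179
12: ∅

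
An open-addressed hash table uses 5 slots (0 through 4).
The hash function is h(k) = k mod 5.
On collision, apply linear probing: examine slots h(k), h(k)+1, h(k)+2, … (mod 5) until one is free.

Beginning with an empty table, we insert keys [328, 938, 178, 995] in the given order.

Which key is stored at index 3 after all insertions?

328

328 hashes to 3; slot 3 is free -> place at 3.
938 hashes to 3; 3 taken -> place at 4.
178 hashes to 3; 3,4 taken -> place at 0.
995 hashes to 0; 0 taken -> place at 1.
Table: [178, 995, -, 328, 938]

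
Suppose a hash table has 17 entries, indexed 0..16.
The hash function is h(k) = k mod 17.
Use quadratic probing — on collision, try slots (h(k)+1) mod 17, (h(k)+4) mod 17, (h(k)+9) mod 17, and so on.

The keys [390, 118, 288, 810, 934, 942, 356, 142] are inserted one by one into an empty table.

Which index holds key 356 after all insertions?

390 hashes to 16; slot 16 is free → place at 16.
118 hashes to 16; 16 taken → place at 0.
288 hashes to 16; 16,0 taken → place at 3.
810 hashes to 11; slot 11 is free → place at 11.
934 hashes to 16; 16,0,3 taken → place at 8.
942 hashes to 7; slot 7 is free → place at 7.
356 hashes to 16; 16,0,3,8 taken → place at 15.
142 hashes to 6; slot 6 is free → place at 6.
Table: [118, -, -, 288, -, -, 142, 942, 934, -, -, 810, -, -, -, 356, 390]

15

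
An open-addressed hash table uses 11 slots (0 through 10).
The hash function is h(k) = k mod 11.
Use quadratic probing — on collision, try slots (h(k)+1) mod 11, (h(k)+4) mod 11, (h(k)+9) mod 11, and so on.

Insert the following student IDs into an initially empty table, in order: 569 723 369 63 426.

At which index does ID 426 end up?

2

569 hashes to 8; slot 8 is free => place at 8.
723 hashes to 8; 8 taken => place at 9.
369 hashes to 6; slot 6 is free => place at 6.
63 hashes to 8; 8,9 taken => place at 1.
426 hashes to 8; 8,9,1,6 taken => place at 2.
Table: [∅, 63, 426, ∅, ∅, ∅, 369, ∅, 569, 723, ∅]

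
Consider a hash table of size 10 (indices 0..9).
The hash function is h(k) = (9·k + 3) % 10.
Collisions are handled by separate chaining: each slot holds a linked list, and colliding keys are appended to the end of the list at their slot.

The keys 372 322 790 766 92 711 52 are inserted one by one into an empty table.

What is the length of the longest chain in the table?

Insert 372: h=1, bucket 1 empty → new chain.
Insert 322: h=1, bucket 1 nonempty → append to chain.
Insert 790: h=3, bucket 3 empty → new chain.
Insert 766: h=7, bucket 7 empty → new chain.
Insert 92: h=1, bucket 1 nonempty → append to chain.
Insert 711: h=2, bucket 2 empty → new chain.
Insert 52: h=1, bucket 1 nonempty → append to chain.
Final buckets:
0: -
1: 372 -> 322 -> 92 -> 52
2: 711
3: 790
4: -
5: -
6: -
7: 766
8: -
9: -

4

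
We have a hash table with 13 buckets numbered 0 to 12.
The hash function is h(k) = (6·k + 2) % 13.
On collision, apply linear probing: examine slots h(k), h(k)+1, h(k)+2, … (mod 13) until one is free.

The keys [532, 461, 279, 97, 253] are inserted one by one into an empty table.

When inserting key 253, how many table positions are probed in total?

4

532: h=9 → slot 9
461: h=12 → slot 12
279: h=12, probe 12,0 → slot 0
97: h=12, probe 12,0,1 → slot 1
253: h=12, probe 12,0,1,2 → slot 2
Table: [279, 97, 253, -, -, -, -, -, -, 532, -, -, 461]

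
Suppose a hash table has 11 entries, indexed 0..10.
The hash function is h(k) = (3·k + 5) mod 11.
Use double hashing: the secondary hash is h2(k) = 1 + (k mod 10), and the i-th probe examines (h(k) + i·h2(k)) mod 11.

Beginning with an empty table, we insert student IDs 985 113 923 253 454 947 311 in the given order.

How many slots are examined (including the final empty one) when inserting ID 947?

4

985 hashes to 1; slot 1 is free -> place at 1.
113 hashes to 3; slot 3 is free -> place at 3.
923 hashes to 2; slot 2 is free -> place at 2.
253 hashes to 5; slot 5 is free -> place at 5.
454 hashes to 3, h2=5; 3 taken -> place at 8.
947 hashes to 8, h2=8; 8,5,2 taken -> place at 10.
311 hashes to 3, h2=2; 3,5 taken -> place at 7.
Table: [∅, 985, 923, 113, ∅, 253, ∅, 311, 454, ∅, 947]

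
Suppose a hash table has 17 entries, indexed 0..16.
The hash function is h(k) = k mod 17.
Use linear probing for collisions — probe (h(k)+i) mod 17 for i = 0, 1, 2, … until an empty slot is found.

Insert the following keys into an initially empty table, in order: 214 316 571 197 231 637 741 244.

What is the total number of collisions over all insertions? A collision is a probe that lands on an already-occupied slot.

15

Insert 214: h=10, slot 10 empty -> index 10.
Insert 316: h=10, slot 10 occupied -> index 11.
Insert 571: h=10, slots 10,11 occupied -> index 12.
Insert 197: h=10, slots 10,11,12 occupied -> index 13.
Insert 231: h=10, slots 10,11,12,13 occupied -> index 14.
Insert 637: h=8, slot 8 empty -> index 8.
Insert 741: h=10, slots 10,11,12,13,14 occupied -> index 15.
Insert 244: h=6, slot 6 empty -> index 6.
Table: [_, _, _, _, _, _, 244, _, 637, _, 214, 316, 571, 197, 231, 741, _]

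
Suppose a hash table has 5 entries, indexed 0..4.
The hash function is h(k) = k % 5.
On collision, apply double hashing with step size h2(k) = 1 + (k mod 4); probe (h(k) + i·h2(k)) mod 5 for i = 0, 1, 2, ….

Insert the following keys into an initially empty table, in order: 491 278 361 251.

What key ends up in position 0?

361

Insert 491: h=1, slot 1 empty → index 1.
Insert 278: h=3, slot 3 empty → index 3.
Insert 361: h=1, h2=2, slots 1,3 occupied → index 0.
Insert 251: h=1, h2=4, slots 1,0 occupied → index 4.
Table: [361, 491, —, 278, 251]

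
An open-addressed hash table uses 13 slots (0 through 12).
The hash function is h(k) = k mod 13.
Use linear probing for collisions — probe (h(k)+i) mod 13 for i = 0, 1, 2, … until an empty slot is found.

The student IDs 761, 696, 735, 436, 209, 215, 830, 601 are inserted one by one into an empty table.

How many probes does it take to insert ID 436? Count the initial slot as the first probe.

761 hashes to 7; slot 7 is free => place at 7.
696 hashes to 7; 7 taken => place at 8.
735 hashes to 7; 7,8 taken => place at 9.
436 hashes to 7; 7,8,9 taken => place at 10.
209 hashes to 1; slot 1 is free => place at 1.
215 hashes to 7; 7,8,9,10 taken => place at 11.
830 hashes to 11; 11 taken => place at 12.
601 hashes to 3; slot 3 is free => place at 3.
Table: [—, 209, —, 601, —, —, —, 761, 696, 735, 436, 215, 830]

4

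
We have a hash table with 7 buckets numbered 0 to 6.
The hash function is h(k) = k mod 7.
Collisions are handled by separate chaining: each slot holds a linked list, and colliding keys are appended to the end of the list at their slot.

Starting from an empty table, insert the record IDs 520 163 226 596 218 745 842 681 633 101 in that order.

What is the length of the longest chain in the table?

520 → bucket 2
163 → bucket 2 (collision)
226 → bucket 2 (collision)
596 → bucket 1
218 → bucket 1 (collision)
745 → bucket 3
842 → bucket 2 (collision)
681 → bucket 2 (collision)
633 → bucket 3 (collision)
101 → bucket 3 (collision)
Final buckets:
0: ∅
1: 596 -> 218
2: 520 -> 163 -> 226 -> 842 -> 681
3: 745 -> 633 -> 101
4: ∅
5: ∅
6: ∅

5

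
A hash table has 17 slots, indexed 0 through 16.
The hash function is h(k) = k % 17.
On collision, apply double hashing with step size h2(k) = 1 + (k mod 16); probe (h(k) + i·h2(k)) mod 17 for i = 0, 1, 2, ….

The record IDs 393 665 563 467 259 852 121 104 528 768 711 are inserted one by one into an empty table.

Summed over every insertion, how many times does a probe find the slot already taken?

393: h=2 => slot 2
665: h=2, h2=10, probe 2,12 => slot 12
563: h=2, h2=4, probe 2,6 => slot 6
467: h=8 => slot 8
259: h=4 => slot 4
852: h=2, h2=5, probe 2,7 => slot 7
121: h=2, h2=10, probe 2,12,5 => slot 5
104: h=2, h2=9, probe 2,11 => slot 11
528: h=1 => slot 1
768: h=3 => slot 3
711: h=14 => slot 14
Table: [—, 528, 393, 768, 259, 121, 563, 852, 467, —, —, 104, 665, —, 711, —, —]

6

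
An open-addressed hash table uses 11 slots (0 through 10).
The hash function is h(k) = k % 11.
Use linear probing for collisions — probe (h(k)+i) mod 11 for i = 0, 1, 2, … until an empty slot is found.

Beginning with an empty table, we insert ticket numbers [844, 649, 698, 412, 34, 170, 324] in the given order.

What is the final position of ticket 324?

844: h=8 -> slot 8
649: h=0 -> slot 0
698: h=5 -> slot 5
412: h=5, probe 5,6 -> slot 6
34: h=1 -> slot 1
170: h=5, probe 5,6,7 -> slot 7
324: h=5, probe 5,6,7,8,9 -> slot 9
Table: [649, 34, ∅, ∅, ∅, 698, 412, 170, 844, 324, ∅]

9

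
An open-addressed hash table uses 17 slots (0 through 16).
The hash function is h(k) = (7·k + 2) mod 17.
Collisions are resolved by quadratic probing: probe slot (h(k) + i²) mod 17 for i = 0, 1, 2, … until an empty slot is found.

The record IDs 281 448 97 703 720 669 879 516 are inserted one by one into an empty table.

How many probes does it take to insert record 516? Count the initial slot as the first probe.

281 hashes to 14; slot 14 is free -> place at 14.
448 hashes to 10; slot 10 is free -> place at 10.
97 hashes to 1; slot 1 is free -> place at 1.
703 hashes to 10; 10 taken -> place at 11.
720 hashes to 10; 10,11,14 taken -> place at 2.
669 hashes to 10; 10,11,14,2 taken -> place at 9.
879 hashes to 1; 1,2 taken -> place at 5.
516 hashes to 10; 10,11,14,2,9,1 taken -> place at 12.
Table: [-, 97, 720, -, -, 879, -, -, -, 669, 448, 703, 516, -, 281, -, -]

7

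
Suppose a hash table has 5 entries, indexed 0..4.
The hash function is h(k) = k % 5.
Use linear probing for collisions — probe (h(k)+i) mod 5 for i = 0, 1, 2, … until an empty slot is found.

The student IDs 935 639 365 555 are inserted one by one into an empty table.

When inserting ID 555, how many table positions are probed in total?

3

Insert 935: h=0, slot 0 empty => index 0.
Insert 639: h=4, slot 4 empty => index 4.
Insert 365: h=0, slot 0 occupied => index 1.
Insert 555: h=0, slots 0,1 occupied => index 2.
Table: [935, 365, 555, —, 639]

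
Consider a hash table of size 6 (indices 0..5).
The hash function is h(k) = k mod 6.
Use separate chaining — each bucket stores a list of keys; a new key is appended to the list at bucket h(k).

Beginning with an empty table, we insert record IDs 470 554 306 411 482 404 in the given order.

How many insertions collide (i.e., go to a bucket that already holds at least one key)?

470 → bucket 2
554 → bucket 2 (collision)
306 → bucket 0
411 → bucket 3
482 → bucket 2 (collision)
404 → bucket 2 (collision)
Final buckets:
0: 306
1: _
2: 470 -> 554 -> 482 -> 404
3: 411
4: _
5: _

3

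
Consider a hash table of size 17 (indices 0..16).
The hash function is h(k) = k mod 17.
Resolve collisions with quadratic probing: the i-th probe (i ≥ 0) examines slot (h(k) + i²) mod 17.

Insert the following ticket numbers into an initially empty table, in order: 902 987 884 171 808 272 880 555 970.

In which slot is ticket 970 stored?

10

Insert 902: h=1, slot 1 empty => index 1.
Insert 987: h=1, slot 1 occupied => index 2.
Insert 884: h=0, slot 0 empty => index 0.
Insert 171: h=1, slots 1,2 occupied => index 5.
Insert 808: h=9, slot 9 empty => index 9.
Insert 272: h=0, slots 0,1 occupied => index 4.
Insert 880: h=13, slot 13 empty => index 13.
Insert 555: h=11, slot 11 empty => index 11.
Insert 970: h=1, slots 1,2,5 occupied => index 10.
Table: [884, 902, 987, ., 272, 171, ., ., ., 808, 970, 555, ., 880, ., ., .]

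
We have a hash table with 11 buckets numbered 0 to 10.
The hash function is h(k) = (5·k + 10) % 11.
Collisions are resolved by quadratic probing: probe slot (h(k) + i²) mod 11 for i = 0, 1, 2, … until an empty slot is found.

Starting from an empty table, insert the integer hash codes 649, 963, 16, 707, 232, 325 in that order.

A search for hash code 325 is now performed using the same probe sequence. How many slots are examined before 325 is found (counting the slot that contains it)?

649 hashes to 10; slot 10 is free => place at 10.
963 hashes to 7; slot 7 is free => place at 7.
16 hashes to 2; slot 2 is free => place at 2.
707 hashes to 3; slot 3 is free => place at 3.
232 hashes to 4; slot 4 is free => place at 4.
325 hashes to 7; 7 taken => place at 8.
Table: [—, —, 16, 707, 232, —, —, 963, 325, —, 649]
Lookup 325: h=7, probe 7,8 → found at 8.

2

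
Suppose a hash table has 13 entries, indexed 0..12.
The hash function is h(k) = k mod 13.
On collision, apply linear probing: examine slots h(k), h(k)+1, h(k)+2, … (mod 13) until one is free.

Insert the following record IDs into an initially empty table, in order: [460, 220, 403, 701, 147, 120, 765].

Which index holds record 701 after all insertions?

1

Insert 460: h=5, slot 5 empty => index 5.
Insert 220: h=12, slot 12 empty => index 12.
Insert 403: h=0, slot 0 empty => index 0.
Insert 701: h=12, slots 12,0 occupied => index 1.
Insert 147: h=4, slot 4 empty => index 4.
Insert 120: h=3, slot 3 empty => index 3.
Insert 765: h=11, slot 11 empty => index 11.
Table: [403, 701, —, 120, 147, 460, —, —, —, —, —, 765, 220]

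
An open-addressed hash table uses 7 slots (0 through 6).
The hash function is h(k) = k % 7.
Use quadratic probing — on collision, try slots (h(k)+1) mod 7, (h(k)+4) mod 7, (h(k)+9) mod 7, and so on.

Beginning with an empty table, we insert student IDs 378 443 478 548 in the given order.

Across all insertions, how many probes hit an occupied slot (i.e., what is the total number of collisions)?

3

Insert 378: h=0, slot 0 empty -> index 0.
Insert 443: h=2, slot 2 empty -> index 2.
Insert 478: h=2, slot 2 occupied -> index 3.
Insert 548: h=2, slots 2,3 occupied -> index 6.
Table: [378, ∅, 443, 478, ∅, ∅, 548]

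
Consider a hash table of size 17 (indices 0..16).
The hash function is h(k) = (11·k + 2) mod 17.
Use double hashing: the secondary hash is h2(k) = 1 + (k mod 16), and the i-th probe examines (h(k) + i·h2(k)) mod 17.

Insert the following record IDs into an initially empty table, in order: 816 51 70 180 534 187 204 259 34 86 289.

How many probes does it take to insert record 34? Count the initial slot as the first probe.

816: h=2 => slot 2
51: h=2, h2=4, probe 2,6 => slot 6
70: h=7 => slot 7
180: h=10 => slot 10
534: h=11 => slot 11
187: h=2, h2=12, probe 2,14 => slot 14
204: h=2, h2=13, probe 2,15 => slot 15
259: h=12 => slot 12
34: h=2, h2=3, probe 2,5 => slot 5
86: h=13 => slot 13
289: h=2, h2=2, probe 2,4 => slot 4
Table: [_, _, 816, _, 289, 34, 51, 70, _, _, 180, 534, 259, 86, 187, 204, _]

2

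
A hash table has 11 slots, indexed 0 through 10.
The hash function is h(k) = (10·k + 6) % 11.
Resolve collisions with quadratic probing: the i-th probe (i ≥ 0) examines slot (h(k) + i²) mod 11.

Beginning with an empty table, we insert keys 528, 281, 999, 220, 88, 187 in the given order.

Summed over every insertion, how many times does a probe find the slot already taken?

6

Insert 528: h=6, slot 6 empty -> index 6.
Insert 281: h=0, slot 0 empty -> index 0.
Insert 999: h=8, slot 8 empty -> index 8.
Insert 220: h=6, slot 6 occupied -> index 7.
Insert 88: h=6, slots 6,7 occupied -> index 10.
Insert 187: h=6, slots 6,7,10 occupied -> index 4.
Table: [281, _, _, _, 187, _, 528, 220, 999, _, 88]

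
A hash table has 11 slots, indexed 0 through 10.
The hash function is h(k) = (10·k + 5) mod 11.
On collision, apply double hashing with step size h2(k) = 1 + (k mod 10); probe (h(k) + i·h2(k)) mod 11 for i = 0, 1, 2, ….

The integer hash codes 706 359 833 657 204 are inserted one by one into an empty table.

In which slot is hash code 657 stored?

5

706: h=3 -> slot 3
359: h=9 -> slot 9
833: h=8 -> slot 8
657: h=8, h2=8, probe 8,5 -> slot 5
204: h=10 -> slot 10
Table: [-, -, -, 706, -, 657, -, -, 833, 359, 204]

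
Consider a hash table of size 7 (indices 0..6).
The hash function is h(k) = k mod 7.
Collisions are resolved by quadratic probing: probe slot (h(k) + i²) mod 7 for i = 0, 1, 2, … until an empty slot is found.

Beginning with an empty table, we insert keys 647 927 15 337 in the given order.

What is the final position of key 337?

647: h=3 -> slot 3
927: h=3, probe 3,4 -> slot 4
15: h=1 -> slot 1
337: h=1, probe 1,2 -> slot 2
Table: [—, 15, 337, 647, 927, —, —]

2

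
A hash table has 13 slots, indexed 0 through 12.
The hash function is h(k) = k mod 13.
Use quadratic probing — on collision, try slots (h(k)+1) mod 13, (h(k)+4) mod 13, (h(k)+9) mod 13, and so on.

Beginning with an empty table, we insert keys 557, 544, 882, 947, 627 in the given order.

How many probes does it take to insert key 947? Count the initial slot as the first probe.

Insert 557: h=11, slot 11 empty => index 11.
Insert 544: h=11, slot 11 occupied => index 12.
Insert 882: h=11, slots 11,12 occupied => index 2.
Insert 947: h=11, slots 11,12,2 occupied => index 7.
Insert 627: h=3, slot 3 empty => index 3.
Table: [∅, ∅, 882, 627, ∅, ∅, ∅, 947, ∅, ∅, ∅, 557, 544]

4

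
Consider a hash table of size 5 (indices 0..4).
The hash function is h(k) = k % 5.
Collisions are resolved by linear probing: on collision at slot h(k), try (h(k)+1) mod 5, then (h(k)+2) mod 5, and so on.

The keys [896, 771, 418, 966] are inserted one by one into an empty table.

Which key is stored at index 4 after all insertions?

966

Insert 896: h=1, slot 1 empty → index 1.
Insert 771: h=1, slot 1 occupied → index 2.
Insert 418: h=3, slot 3 empty → index 3.
Insert 966: h=1, slots 1,2,3 occupied → index 4.
Table: [_, 896, 771, 418, 966]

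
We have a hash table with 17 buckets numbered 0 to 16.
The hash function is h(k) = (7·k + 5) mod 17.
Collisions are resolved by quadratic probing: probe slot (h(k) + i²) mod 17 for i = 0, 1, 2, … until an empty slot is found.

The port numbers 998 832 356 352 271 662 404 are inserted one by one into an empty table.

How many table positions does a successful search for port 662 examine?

4

998 hashes to 4; slot 4 is free -> place at 4.
832 hashes to 15; slot 15 is free -> place at 15.
356 hashes to 15; 15 taken -> place at 16.
352 hashes to 4; 4 taken -> place at 5.
271 hashes to 15; 15,16 taken -> place at 2.
662 hashes to 15; 15,16,2 taken -> place at 7.
404 hashes to 11; slot 11 is free -> place at 11.
Table: [_, _, 271, _, 998, 352, _, 662, _, _, _, 404, _, _, _, 832, 356]
Lookup 662: h=15, probe 15,16,2,7 → found at 7.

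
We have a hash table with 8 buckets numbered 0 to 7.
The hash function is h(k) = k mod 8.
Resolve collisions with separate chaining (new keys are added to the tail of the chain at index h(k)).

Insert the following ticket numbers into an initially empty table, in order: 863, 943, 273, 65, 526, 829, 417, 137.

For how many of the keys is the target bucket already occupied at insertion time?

4

863 -> bucket 7
943 -> bucket 7 (collision)
273 -> bucket 1
65 -> bucket 1 (collision)
526 -> bucket 6
829 -> bucket 5
417 -> bucket 1 (collision)
137 -> bucket 1 (collision)
Final buckets:
0: .
1: 273 -> 65 -> 417 -> 137
2: .
3: .
4: .
5: 829
6: 526
7: 863 -> 943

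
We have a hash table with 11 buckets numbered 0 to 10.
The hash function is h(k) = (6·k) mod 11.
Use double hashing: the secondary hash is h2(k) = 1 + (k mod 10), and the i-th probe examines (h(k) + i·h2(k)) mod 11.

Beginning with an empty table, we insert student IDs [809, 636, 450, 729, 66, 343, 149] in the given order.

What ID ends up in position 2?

809 hashes to 3; slot 3 is free -> place at 3.
636 hashes to 10; slot 10 is free -> place at 10.
450 hashes to 5; slot 5 is free -> place at 5.
729 hashes to 7; slot 7 is free -> place at 7.
66 hashes to 0; slot 0 is free -> place at 0.
343 hashes to 1; slot 1 is free -> place at 1.
149 hashes to 3, h2=10; 3 taken -> place at 2.
Table: [66, 343, 149, 809, ., 450, ., 729, ., ., 636]

149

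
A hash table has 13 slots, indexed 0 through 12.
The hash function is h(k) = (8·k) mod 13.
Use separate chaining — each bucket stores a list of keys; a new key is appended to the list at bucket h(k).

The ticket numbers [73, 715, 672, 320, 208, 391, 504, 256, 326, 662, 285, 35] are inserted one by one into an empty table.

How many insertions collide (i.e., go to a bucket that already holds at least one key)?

Insert 73: h=12, bucket 12 empty -> new chain.
Insert 715: h=0, bucket 0 empty -> new chain.
Insert 672: h=7, bucket 7 empty -> new chain.
Insert 320: h=12, bucket 12 nonempty -> append to chain.
Insert 208: h=0, bucket 0 nonempty -> append to chain.
Insert 391: h=8, bucket 8 empty -> new chain.
Insert 504: h=2, bucket 2 empty -> new chain.
Insert 256: h=7, bucket 7 nonempty -> append to chain.
Insert 326: h=8, bucket 8 nonempty -> append to chain.
Insert 662: h=5, bucket 5 empty -> new chain.
Insert 285: h=5, bucket 5 nonempty -> append to chain.
Insert 35: h=7, bucket 7 nonempty -> append to chain.
Final buckets:
0: 715 -> 208
1: ∅
2: 504
3: ∅
4: ∅
5: 662 -> 285
6: ∅
7: 672 -> 256 -> 35
8: 391 -> 326
9: ∅
10: ∅
11: ∅
12: 73 -> 320

6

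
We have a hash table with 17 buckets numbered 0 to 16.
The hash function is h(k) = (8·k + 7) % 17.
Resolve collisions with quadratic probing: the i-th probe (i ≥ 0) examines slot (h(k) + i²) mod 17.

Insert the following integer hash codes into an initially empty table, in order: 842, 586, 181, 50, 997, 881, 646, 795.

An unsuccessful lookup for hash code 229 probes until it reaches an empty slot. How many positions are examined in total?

842: h=11 -> slot 11
586: h=3 -> slot 3
181: h=10 -> slot 10
50: h=16 -> slot 16
997: h=10, probe 10,11,14 -> slot 14
881: h=0 -> slot 0
646: h=7 -> slot 7
795: h=9 -> slot 9
Table: [881, —, —, 586, —, —, —, 646, —, 795, 181, 842, —, —, 997, —, 50]
Lookup 229: h=3, probe 3,4 → slot 4 empty, not found.

2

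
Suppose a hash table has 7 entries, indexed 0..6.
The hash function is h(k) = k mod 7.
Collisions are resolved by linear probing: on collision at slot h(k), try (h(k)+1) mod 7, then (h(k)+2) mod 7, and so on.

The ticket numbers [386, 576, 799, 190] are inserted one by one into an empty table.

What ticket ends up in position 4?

190

Insert 386: h=1, slot 1 empty => index 1.
Insert 576: h=2, slot 2 empty => index 2.
Insert 799: h=1, slots 1,2 occupied => index 3.
Insert 190: h=1, slots 1,2,3 occupied => index 4.
Table: [—, 386, 576, 799, 190, —, —]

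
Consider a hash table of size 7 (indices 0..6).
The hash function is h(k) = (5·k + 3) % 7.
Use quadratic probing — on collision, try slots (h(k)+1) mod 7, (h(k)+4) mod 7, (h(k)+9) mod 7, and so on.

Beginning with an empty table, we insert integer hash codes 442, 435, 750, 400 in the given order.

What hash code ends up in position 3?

442: h=1 -> slot 1
435: h=1, probe 1,2 -> slot 2
750: h=1, probe 1,2,5 -> slot 5
400: h=1, probe 1,2,5,3 -> slot 3
Table: [-, 442, 435, 400, -, 750, -]

400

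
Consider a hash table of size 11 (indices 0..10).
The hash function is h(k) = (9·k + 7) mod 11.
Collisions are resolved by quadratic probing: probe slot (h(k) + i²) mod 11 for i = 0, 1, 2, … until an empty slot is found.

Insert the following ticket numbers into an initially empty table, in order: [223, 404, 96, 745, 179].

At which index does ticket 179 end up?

223 hashes to 1; slot 1 is free -> place at 1.
404 hashes to 2; slot 2 is free -> place at 2.
96 hashes to 2; 2 taken -> place at 3.
745 hashes to 2; 2,3 taken -> place at 6.
179 hashes to 1; 1,2 taken -> place at 5.
Table: [—, 223, 404, 96, —, 179, 745, —, —, —, —]

5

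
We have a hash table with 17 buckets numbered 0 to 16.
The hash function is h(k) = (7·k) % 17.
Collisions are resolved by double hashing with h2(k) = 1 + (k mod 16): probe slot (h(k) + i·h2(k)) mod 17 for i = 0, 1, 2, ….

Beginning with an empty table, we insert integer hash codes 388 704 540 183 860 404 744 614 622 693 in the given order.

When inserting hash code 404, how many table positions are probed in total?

388 hashes to 13; slot 13 is free → place at 13.
704 hashes to 15; slot 15 is free → place at 15.
540 hashes to 6; slot 6 is free → place at 6.
183 hashes to 6, h2=8; 6 taken → place at 14.
860 hashes to 2; slot 2 is free → place at 2.
404 hashes to 6, h2=5; 6 taken → place at 11.
744 hashes to 6, h2=9; 6,15 taken → place at 7.
614 hashes to 14, h2=7; 14 taken → place at 4.
622 hashes to 2, h2=15; 2 taken → place at 0.
693 hashes to 6, h2=6; 6 taken → place at 12.
Table: [622, ∅, 860, ∅, 614, ∅, 540, 744, ∅, ∅, ∅, 404, 693, 388, 183, 704, ∅]

2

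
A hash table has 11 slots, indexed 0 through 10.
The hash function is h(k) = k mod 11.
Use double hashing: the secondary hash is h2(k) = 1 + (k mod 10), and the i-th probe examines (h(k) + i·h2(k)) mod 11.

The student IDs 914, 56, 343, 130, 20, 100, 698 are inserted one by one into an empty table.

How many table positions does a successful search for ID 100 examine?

914 hashes to 1; slot 1 is free -> place at 1.
56 hashes to 1, h2=7; 1 taken -> place at 8.
343 hashes to 2; slot 2 is free -> place at 2.
130 hashes to 9; slot 9 is free -> place at 9.
20 hashes to 9, h2=1; 9 taken -> place at 10.
100 hashes to 1, h2=1; 1,2 taken -> place at 3.
698 hashes to 5; slot 5 is free -> place at 5.
Table: [∅, 914, 343, 100, ∅, 698, ∅, ∅, 56, 130, 20]
Lookup 100: h=1, h2=1, probe 1,2,3 → found at 3.

3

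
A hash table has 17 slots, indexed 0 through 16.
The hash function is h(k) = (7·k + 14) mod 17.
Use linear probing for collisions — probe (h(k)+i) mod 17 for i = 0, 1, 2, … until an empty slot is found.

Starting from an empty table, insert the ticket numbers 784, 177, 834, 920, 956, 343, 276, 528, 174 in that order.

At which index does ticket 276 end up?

784 hashes to 11; slot 11 is free -> place at 11.
177 hashes to 12; slot 12 is free -> place at 12.
834 hashes to 4; slot 4 is free -> place at 4.
920 hashes to 11; 11,12 taken -> place at 13.
956 hashes to 8; slot 8 is free -> place at 8.
343 hashes to 1; slot 1 is free -> place at 1.
276 hashes to 8; 8 taken -> place at 9.
528 hashes to 4; 4 taken -> place at 5.
174 hashes to 8; 8,9 taken -> place at 10.
Table: [., 343, ., ., 834, 528, ., ., 956, 276, 174, 784, 177, 920, ., ., .]

9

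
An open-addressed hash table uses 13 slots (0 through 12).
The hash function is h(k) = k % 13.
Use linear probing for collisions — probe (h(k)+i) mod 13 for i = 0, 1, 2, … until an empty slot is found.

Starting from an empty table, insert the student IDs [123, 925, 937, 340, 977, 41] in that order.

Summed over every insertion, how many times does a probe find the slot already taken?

123: h=6 → slot 6
925: h=2 → slot 2
937: h=1 → slot 1
340: h=2, probe 2,3 → slot 3
977: h=2, probe 2,3,4 → slot 4
41: h=2, probe 2,3,4,5 → slot 5
Table: [_, 937, 925, 340, 977, 41, 123, _, _, _, _, _, _]

6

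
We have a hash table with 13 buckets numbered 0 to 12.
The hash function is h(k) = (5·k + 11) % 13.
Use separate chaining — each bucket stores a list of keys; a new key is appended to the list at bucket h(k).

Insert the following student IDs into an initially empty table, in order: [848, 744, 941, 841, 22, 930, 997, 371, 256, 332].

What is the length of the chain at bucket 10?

Insert 848: h=0, bucket 0 empty → new chain.
Insert 744: h=0, bucket 0 nonempty → append to chain.
Insert 941: h=10, bucket 10 empty → new chain.
Insert 841: h=4, bucket 4 empty → new chain.
Insert 22: h=4, bucket 4 nonempty → append to chain.
Insert 930: h=7, bucket 7 empty → new chain.
Insert 997: h=4, bucket 4 nonempty → append to chain.
Insert 371: h=7, bucket 7 nonempty → append to chain.
Insert 256: h=4, bucket 4 nonempty → append to chain.
Insert 332: h=7, bucket 7 nonempty → append to chain.
Final buckets:
0: 848 -> 744
1: .
2: .
3: .
4: 841 -> 22 -> 997 -> 256
5: .
6: .
7: 930 -> 371 -> 332
8: .
9: .
10: 941
11: .
12: .

1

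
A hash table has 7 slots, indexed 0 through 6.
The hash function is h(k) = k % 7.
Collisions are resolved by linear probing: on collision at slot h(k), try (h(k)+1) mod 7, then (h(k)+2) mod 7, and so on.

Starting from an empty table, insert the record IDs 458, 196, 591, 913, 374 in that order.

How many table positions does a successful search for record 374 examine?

Insert 458: h=3, slot 3 empty => index 3.
Insert 196: h=0, slot 0 empty => index 0.
Insert 591: h=3, slot 3 occupied => index 4.
Insert 913: h=3, slots 3,4 occupied => index 5.
Insert 374: h=3, slots 3,4,5 occupied => index 6.
Table: [196, _, _, 458, 591, 913, 374]
Lookup 374: h=3, probe 3,4,5,6 → found at 6.

4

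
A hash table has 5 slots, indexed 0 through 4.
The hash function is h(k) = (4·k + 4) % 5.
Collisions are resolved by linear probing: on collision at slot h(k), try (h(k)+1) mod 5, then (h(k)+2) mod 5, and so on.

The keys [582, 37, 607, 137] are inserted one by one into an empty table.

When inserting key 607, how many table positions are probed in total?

Insert 582: h=2, slot 2 empty -> index 2.
Insert 37: h=2, slot 2 occupied -> index 3.
Insert 607: h=2, slots 2,3 occupied -> index 4.
Insert 137: h=2, slots 2,3,4 occupied -> index 0.
Table: [137, ∅, 582, 37, 607]

3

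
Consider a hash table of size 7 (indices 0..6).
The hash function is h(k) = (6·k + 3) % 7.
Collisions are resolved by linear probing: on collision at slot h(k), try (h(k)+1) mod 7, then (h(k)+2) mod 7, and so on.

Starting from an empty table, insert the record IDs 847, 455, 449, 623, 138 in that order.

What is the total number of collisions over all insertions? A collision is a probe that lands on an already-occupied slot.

847: h=3 → slot 3
455: h=3, probe 3,4 → slot 4
449: h=2 → slot 2
623: h=3, probe 3,4,5 → slot 5
138: h=5, probe 5,6 → slot 6
Table: [., ., 449, 847, 455, 623, 138]

4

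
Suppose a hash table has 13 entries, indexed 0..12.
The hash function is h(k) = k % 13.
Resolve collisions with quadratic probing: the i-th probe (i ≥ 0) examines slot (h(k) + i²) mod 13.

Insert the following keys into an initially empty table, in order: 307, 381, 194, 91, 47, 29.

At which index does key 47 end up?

Insert 307: h=8, slot 8 empty => index 8.
Insert 381: h=4, slot 4 empty => index 4.
Insert 194: h=12, slot 12 empty => index 12.
Insert 91: h=0, slot 0 empty => index 0.
Insert 47: h=8, slot 8 occupied => index 9.
Insert 29: h=3, slot 3 empty => index 3.
Table: [91, —, —, 29, 381, —, —, —, 307, 47, —, —, 194]

9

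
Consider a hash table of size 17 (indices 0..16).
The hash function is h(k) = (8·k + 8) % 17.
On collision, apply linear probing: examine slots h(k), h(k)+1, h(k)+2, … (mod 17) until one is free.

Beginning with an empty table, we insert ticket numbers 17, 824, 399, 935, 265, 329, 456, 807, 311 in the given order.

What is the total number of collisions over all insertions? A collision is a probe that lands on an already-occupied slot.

Insert 17: h=8, slot 8 empty → index 8.
Insert 824: h=4, slot 4 empty → index 4.
Insert 399: h=4, slot 4 occupied → index 5.
Insert 935: h=8, slot 8 occupied → index 9.
Insert 265: h=3, slot 3 empty → index 3.
Insert 329: h=5, slot 5 occupied → index 6.
Insert 456: h=1, slot 1 empty → index 1.
Insert 807: h=4, slots 4,5,6 occupied → index 7.
Insert 311: h=14, slot 14 empty → index 14.
Table: [_, 456, _, 265, 824, 399, 329, 807, 17, 935, _, _, _, _, 311, _, _]

6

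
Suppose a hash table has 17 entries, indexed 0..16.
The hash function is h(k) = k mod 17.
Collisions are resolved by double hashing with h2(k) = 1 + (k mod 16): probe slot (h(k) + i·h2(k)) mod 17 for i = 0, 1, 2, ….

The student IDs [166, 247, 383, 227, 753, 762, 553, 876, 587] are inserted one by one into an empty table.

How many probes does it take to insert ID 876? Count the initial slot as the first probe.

166: h=13 => slot 13
247: h=9 => slot 9
383: h=9, h2=16, probe 9,8 => slot 8
227: h=6 => slot 6
753: h=5 => slot 5
762: h=14 => slot 14
553: h=9, h2=10, probe 9,2 => slot 2
876: h=9, h2=13, probe 9,5,1 => slot 1
587: h=9, h2=12, probe 9,4 => slot 4
Table: [—, 876, 553, —, 587, 753, 227, —, 383, 247, —, —, —, 166, 762, —, —]

3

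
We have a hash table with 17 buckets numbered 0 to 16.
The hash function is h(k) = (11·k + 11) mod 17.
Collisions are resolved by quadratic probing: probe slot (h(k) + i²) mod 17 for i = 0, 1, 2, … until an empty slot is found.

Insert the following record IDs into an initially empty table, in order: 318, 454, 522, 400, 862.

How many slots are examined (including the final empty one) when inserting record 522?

3

318: h=7 => slot 7
454: h=7, probe 7,8 => slot 8
522: h=7, probe 7,8,11 => slot 11
400: h=8, probe 8,9 => slot 9
862: h=7, probe 7,8,11,16 => slot 16
Table: [., ., ., ., ., ., ., 318, 454, 400, ., 522, ., ., ., ., 862]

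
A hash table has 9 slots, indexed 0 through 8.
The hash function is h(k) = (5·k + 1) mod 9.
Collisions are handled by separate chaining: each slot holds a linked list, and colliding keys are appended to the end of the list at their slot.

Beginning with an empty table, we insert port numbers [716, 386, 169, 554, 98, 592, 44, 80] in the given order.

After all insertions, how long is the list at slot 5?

Insert 716: h=8, bucket 8 empty -> new chain.
Insert 386: h=5, bucket 5 empty -> new chain.
Insert 169: h=0, bucket 0 empty -> new chain.
Insert 554: h=8, bucket 8 nonempty -> append to chain.
Insert 98: h=5, bucket 5 nonempty -> append to chain.
Insert 592: h=0, bucket 0 nonempty -> append to chain.
Insert 44: h=5, bucket 5 nonempty -> append to chain.
Insert 80: h=5, bucket 5 nonempty -> append to chain.
Final buckets:
0: 169 -> 592
1: —
2: —
3: —
4: —
5: 386 -> 98 -> 44 -> 80
6: —
7: —
8: 716 -> 554

4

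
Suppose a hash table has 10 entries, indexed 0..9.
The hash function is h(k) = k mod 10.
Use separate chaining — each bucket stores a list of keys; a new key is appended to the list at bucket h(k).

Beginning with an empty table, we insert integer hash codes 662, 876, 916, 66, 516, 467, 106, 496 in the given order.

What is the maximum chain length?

662 → bucket 2
876 → bucket 6
916 → bucket 6 (collision)
66 → bucket 6 (collision)
516 → bucket 6 (collision)
467 → bucket 7
106 → bucket 6 (collision)
496 → bucket 6 (collision)
Final buckets:
0: .
1: .
2: 662
3: .
4: .
5: .
6: 876 -> 916 -> 66 -> 516 -> 106 -> 496
7: 467
8: .
9: .

6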